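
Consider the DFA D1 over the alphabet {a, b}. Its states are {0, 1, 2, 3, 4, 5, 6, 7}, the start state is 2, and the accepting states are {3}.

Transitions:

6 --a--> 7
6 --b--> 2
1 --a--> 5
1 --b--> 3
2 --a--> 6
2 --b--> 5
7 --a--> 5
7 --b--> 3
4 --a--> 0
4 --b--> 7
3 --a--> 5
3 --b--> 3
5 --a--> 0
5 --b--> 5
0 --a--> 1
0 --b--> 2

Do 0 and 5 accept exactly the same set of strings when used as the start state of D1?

No

First remove the unreachable states {4}; 7 states remain.
Start with accepting vs non-accepting: {3} | {0,1,2,5,6,7}.
Split {0,1,2,5,6,7} by δ(·,b) → {0,2,5,6} and {1,7}.
Refine {0,2,5,6} on symbol a: members go to different blocks, giving {0,6} and {2,5}.
No further refinement is possible. Final partition (4 blocks): {3} | {0,6} | {1,7} | {2,5}.
0 and 5 end up in different blocks, so they are distinguishable. For instance, the string 'ab' is accepted from only 0.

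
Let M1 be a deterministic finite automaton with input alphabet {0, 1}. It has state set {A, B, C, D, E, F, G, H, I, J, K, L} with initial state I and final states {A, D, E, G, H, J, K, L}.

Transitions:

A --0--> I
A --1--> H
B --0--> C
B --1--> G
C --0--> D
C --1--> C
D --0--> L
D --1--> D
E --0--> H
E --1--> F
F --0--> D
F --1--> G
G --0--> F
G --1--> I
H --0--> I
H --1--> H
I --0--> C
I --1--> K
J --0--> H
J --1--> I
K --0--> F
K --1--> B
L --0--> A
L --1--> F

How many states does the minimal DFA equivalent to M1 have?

Reachable states from the start: {A,B,C,D,F,G,H,I,K,L}. Unreachable: {E,J} — drop them.
Initial partition by acceptance: {A,D,G,H,K,L} | {B,C,F,I}.
On input 0, block {A,D,G,H,K,L} splits into {A,G,H,K} and {D,L}.
On input 1, block {A,G,H,K} splits into {A,H} and {G,K}.
Split {B,C,F,I} by δ(·,0) → {B,I} and {C,F}.
Refine {D,L} on symbol 0: members go to different blocks, giving {D} and {L}.
On input 1, block {C,F} splits into {C} and {F}.
No further refinement is possible. Final partition (7 blocks): {A,H} | {B,I} | {D} | {G,K} | {C} | {L} | {F}.

7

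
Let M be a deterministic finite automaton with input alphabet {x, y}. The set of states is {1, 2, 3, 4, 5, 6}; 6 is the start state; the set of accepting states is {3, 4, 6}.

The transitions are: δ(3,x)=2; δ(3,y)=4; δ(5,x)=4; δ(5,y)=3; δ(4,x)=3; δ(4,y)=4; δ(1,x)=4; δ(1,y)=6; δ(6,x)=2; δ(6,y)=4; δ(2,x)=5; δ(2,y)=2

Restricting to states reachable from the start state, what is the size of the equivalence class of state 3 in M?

First remove the unreachable states {1}; 5 states remain.
Initial partition by acceptance: {3,4,6} | {2,5}.
Refine {3,4,6} on symbol x: members go to different blocks, giving {3,6} and {4}.
On input x, block {2,5} splits into {2} and {5}.
No further refinement is possible. Final partition (4 blocks): {3,6} | {2} | {4} | {5}.
State 3 belongs to the block {3,6}, which has 2 states.

2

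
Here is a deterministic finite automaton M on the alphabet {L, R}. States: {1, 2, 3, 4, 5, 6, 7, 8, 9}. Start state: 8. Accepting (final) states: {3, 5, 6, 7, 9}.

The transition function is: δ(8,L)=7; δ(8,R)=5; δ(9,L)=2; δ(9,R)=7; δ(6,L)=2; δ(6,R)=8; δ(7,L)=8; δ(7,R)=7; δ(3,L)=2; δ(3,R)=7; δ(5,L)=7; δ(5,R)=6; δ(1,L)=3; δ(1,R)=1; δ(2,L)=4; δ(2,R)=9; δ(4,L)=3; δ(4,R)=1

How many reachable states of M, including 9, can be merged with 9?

2

All states are reachable from the start state.
Initial partition by acceptance: {3,5,6,7,9} | {1,2,4,8}.
Refine {3,5,6,7,9} on symbol L: members go to different blocks, giving {3,6,7,9} and {5}.
On input R, block {3,6,7,9} splits into {3,7,9} and {6}.
On input L, block {1,2,4,8} splits into {1,4,8} and {2}.
On input L, block {3,7,9} splits into {3,9} and {7}.
Refine {1,4,8} on symbol L: members go to different blocks, giving {1,4} and {8}.
The partition is now stable with 7 blocks: {3,9} | {1,4} | {5} | {6} | {2} | {7} | {8}.
The equivalence class containing 9 is {3,9}, of size 2.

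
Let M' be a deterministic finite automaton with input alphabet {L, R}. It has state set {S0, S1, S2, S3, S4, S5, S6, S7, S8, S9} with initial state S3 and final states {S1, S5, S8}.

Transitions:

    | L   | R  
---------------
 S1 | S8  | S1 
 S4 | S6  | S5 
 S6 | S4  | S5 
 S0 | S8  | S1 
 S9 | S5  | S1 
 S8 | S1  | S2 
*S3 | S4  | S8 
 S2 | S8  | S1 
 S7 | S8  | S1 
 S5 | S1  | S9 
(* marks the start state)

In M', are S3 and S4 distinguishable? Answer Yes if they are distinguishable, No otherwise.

No

States {S0,S7} cannot be reached from the start state, so discard them.
P0 = {S1,S5,S8} | {S2,S3,S4,S6,S9}.
Split {S1,S5,S8} by δ(·,R) → {S5,S8} and {S1}.
On input L, block {S2,S3,S4,S6,S9} splits into {S3,S4,S6} and {S2,S9}.
The partition is now stable with 4 blocks: {S5,S8} | {S3,S4,S6} | {S1} | {S2,S9}.
S3 and S4 lie in the same block of the stable partition, so they are equivalent — no string distinguishes them.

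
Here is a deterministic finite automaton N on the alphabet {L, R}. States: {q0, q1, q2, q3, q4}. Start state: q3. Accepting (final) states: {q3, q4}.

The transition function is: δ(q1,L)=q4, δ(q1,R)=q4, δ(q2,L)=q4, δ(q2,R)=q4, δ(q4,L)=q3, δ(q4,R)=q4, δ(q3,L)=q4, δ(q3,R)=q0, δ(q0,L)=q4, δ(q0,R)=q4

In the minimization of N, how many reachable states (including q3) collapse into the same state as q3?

First remove the unreachable states {q1,q2}; 3 states remain.
P0 = {q3,q4} | {q0}.
Split {q3,q4} by δ(·,R) → {q3} and {q4}.
The partition is now stable with 3 blocks: {q3} | {q0} | {q4}.
State q3 belongs to the block {q3}, which has 1 states.

1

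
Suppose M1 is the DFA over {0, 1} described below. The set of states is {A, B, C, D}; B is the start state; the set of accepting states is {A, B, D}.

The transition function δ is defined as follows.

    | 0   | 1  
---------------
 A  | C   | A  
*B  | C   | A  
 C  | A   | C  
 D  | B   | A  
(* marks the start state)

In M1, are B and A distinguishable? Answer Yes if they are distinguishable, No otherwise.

Reachable states from the start: {A,B,C}. Unreachable: {D} — drop them.
Start with accepting vs non-accepting: {A,B} | {C}.
The partition is now stable with 2 blocks: {A,B} | {C}.
B and A lie in the same block of the stable partition, so they are equivalent — no string distinguishes them.

No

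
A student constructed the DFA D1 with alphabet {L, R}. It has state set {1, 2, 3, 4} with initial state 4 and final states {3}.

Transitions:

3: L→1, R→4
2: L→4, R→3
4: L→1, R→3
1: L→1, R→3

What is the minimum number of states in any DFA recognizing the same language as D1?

Reachable states from the start: {1,3,4}. Unreachable: {2} — drop them.
Start with accepting vs non-accepting: {3} | {1,4}.
The partition is now stable with 2 blocks: {3} | {1,4}.

2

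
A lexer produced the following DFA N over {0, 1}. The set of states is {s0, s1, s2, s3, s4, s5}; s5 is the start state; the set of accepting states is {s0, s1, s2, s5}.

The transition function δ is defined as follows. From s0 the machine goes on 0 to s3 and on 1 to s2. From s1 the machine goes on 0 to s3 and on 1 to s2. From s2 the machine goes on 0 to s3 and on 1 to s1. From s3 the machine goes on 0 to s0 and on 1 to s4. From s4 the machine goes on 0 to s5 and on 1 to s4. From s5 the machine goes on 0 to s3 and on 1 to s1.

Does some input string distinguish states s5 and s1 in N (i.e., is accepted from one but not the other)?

Every state is reachable, so we keep all 6.
P0 = {s0,s1,s2,s5} | {s3,s4}.
The partition is now stable with 2 blocks: {s0,s1,s2,s5} | {s3,s4}.
s5 and s1 lie in the same block of the stable partition, so they are equivalent — no string distinguishes them.

No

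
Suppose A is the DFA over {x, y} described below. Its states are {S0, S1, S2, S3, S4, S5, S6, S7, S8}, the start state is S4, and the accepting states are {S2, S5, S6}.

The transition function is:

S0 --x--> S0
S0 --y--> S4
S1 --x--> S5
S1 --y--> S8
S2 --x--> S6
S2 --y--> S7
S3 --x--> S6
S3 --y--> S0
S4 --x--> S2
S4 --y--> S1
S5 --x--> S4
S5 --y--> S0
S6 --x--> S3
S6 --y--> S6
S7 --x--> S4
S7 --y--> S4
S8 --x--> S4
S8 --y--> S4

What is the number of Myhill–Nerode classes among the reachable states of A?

8

Every state is reachable, so we keep all 9.
P0 = {S2,S5,S6} | {S0,S1,S3,S4,S7,S8}.
Refine {S2,S5,S6} on symbol x: members go to different blocks, giving {S5,S6} and {S2}.
On input y, block {S5,S6} splits into {S5} and {S6}.
Refine {S0,S1,S3,S4,S7,S8} on symbol x: members go to different blocks, giving {S0,S7,S8} and {S1} and {S3} and {S4}.
Split {S0,S7,S8} by δ(·,x) → {S7,S8} and {S0}.
Stable partition: {S5} | {S7,S8} | {S2} | {S6} | {S1} | {S3} | {S4} | {S0} — 8 equivalence classes.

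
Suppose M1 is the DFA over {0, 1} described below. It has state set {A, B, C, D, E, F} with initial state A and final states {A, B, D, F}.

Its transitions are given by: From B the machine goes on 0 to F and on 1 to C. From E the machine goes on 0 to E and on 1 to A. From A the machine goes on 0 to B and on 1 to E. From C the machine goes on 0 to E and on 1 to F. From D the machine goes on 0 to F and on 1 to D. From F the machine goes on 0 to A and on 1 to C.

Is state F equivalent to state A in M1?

Yes

First remove the unreachable states {D}; 5 states remain.
Initial partition by acceptance: {A,B,F} | {C,E}.
No further refinement is possible. Final partition (2 blocks): {A,B,F} | {C,E}.
F and A lie in the same block of the stable partition, so they are equivalent — no string distinguishes them.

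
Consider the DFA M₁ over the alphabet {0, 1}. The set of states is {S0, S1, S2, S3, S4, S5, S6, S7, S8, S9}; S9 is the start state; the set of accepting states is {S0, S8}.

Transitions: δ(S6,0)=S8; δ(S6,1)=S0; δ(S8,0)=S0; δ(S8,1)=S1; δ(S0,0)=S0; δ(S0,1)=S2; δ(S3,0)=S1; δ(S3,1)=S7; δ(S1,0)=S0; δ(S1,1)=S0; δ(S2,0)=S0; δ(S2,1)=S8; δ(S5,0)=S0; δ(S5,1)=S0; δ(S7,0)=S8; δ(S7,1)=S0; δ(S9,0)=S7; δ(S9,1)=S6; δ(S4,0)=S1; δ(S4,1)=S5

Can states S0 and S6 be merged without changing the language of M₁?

Reachable states from the start: {S0,S1,S2,S6,S7,S8,S9}. Unreachable: {S3,S4,S5} — drop them.
Initial partition by acceptance: {S0,S8} | {S1,S2,S6,S7,S9}.
Refine {S1,S2,S6,S7,S9} on symbol 0: members go to different blocks, giving {S1,S2,S6,S7} and {S9}.
The partition is now stable with 3 blocks: {S0,S8} | {S1,S2,S6,S7} | {S9}.
S0 and S6 end up in different blocks, so they are distinguishable. For instance, the string 'ε' is accepted from only S0.

No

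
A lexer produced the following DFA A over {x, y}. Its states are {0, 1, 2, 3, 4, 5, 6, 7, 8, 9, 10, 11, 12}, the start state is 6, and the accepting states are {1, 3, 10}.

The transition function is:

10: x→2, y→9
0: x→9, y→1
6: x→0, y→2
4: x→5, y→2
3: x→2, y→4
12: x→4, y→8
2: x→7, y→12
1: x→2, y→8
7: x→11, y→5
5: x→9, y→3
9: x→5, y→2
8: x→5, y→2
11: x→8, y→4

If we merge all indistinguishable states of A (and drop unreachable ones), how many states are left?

6

States {10} cannot be reached from the start state, so discard them.
Initial partition by acceptance: {1,3} | {0,2,4,5,6,7,8,9,11,12}.
Refine {0,2,4,5,6,7,8,9,11,12} on symbol y: members go to different blocks, giving {2,4,6,7,8,9,11,12} and {0,5}.
Split {2,4,6,7,8,9,11,12} by δ(·,x) → {2,7,11,12} and {4,6,8,9}.
Split {2,7,11,12} by δ(·,x) → {2,7} and {11,12}.
Split {2,7} by δ(·,x) → {2} and {7}.
The partition is now stable with 6 blocks: {1,3} | {2} | {0,5} | {4,6,8,9} | {11,12} | {7}.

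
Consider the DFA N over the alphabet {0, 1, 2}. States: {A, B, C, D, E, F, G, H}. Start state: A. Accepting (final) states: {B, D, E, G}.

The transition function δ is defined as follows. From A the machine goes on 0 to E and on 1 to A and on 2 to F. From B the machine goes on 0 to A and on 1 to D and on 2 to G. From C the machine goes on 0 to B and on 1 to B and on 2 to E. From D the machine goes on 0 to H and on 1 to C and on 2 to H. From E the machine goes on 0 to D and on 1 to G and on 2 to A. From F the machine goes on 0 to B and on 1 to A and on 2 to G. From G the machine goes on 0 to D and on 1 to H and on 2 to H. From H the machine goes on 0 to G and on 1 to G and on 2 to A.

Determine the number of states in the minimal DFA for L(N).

All states are reachable from the start state.
P0 = {B,D,E,G} | {A,C,F,H}.
Split {B,D,E,G} by δ(·,0) → {B,D} and {E,G}.
On input 1, block {B,D} splits into {B} and {D}.
Split {A,C,F,H} by δ(·,0) → {A,H} and {C,F}.
Split {A,H} by δ(·,1) → {A} and {H}.
Split {E,G} by δ(·,1) → {E} and {G}.
Refine {C,F} on symbol 1: members go to different blocks, giving {C} and {F}.
The partition is now stable with 8 blocks: {B} | {A} | {E} | {D} | {C} | {H} | {G} | {F}.

8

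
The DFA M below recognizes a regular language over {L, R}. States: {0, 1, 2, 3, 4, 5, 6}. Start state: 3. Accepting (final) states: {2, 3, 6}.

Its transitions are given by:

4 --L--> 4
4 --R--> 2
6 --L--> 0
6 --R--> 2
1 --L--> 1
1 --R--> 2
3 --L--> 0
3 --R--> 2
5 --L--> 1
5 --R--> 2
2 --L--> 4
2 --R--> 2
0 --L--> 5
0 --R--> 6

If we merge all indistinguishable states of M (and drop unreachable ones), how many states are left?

Every state is reachable, so we keep all 7.
P0 = {2,3,6} | {0,1,4,5}.
The partition is now stable with 2 blocks: {2,3,6} | {0,1,4,5}.

2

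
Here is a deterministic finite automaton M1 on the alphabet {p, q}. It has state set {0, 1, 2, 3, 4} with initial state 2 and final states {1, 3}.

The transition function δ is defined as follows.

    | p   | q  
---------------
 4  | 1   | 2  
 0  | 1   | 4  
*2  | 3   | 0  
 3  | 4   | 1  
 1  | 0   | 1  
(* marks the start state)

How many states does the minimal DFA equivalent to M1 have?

2

Initial partition by acceptance: {1,3} | {0,2,4}.
Stable partition: {1,3} | {0,2,4} — 2 equivalence classes.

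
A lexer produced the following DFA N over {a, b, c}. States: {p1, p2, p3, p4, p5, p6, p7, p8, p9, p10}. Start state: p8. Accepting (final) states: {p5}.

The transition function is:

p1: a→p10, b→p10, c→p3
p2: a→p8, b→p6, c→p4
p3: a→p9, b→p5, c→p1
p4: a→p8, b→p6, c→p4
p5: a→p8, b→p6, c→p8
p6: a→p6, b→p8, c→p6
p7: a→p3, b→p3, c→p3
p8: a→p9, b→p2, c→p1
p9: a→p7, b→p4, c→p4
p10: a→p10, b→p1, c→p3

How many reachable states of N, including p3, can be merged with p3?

All states are reachable from the start state.
P0 = {p5} | {p1,p2,p3,p4,p6,p7,p8,p9,p10}.
On input b, block {p1,p2,p3,p4,p6,p7,p8,p9,p10} splits into {p1,p2,p4,p6,p7,p8,p9,p10} and {p3}.
Refine {p1,p2,p4,p6,p7,p8,p9,p10} on symbol a: members go to different blocks, giving {p1,p2,p4,p6,p8,p9,p10} and {p7}.
Refine {p1,p2,p4,p6,p8,p9,p10} on symbol a: members go to different blocks, giving {p1,p2,p4,p6,p8,p10} and {p9}.
Split {p1,p2,p4,p6,p8,p10} by δ(·,a) → {p1,p2,p4,p6,p10} and {p8}.
Refine {p1,p2,p4,p6,p10} on symbol a: members go to different blocks, giving {p1,p6,p10} and {p2,p4}.
Split {p1,p6,p10} by δ(·,b) → {p1,p10} and {p6}.
Stable partition: {p5} | {p1,p10} | {p3} | {p7} | {p9} | {p8} | {p2,p4} | {p6} — 8 equivalence classes.
The equivalence class containing p3 is {p3}, of size 1.

1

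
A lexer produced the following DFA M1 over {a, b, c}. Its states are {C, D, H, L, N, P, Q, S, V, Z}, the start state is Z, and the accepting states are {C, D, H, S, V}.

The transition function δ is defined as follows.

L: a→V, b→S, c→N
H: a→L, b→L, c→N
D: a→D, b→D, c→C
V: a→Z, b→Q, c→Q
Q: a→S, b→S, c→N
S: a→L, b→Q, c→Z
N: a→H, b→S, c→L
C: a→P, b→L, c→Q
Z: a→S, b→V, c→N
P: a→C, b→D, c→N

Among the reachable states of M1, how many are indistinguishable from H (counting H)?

States {C,D,P} cannot be reached from the start state, so discard them.
Start with accepting vs non-accepting: {H,S,V} | {L,N,Q,Z}.
No further refinement is possible. Final partition (2 blocks): {H,S,V} | {L,N,Q,Z}.
State H belongs to the block {H,S,V}, which has 3 states.

3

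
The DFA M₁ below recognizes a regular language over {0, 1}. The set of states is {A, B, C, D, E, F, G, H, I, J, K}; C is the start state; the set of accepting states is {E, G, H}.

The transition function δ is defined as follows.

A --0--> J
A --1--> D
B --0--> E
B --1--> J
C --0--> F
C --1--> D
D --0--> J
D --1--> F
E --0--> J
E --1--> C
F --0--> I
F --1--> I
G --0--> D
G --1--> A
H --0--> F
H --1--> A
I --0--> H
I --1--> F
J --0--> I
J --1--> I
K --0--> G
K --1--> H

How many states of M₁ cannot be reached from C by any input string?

4

BFS from C reaches {A, C, D, F, H, I, J}; the 4 state(s) B, E, G, K are never visited.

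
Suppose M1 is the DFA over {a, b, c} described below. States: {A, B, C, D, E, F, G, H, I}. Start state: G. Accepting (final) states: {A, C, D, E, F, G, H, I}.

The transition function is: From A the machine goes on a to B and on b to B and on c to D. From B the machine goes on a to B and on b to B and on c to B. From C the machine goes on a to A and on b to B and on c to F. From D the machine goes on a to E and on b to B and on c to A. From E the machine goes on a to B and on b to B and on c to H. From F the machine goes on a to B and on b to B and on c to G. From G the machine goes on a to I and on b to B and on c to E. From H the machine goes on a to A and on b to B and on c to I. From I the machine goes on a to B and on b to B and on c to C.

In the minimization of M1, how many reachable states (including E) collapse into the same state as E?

Every state is reachable, so we keep all 9.
Start with accepting vs non-accepting: {A,C,D,E,F,G,H,I} | {B}.
Split {A,C,D,E,F,G,H,I} by δ(·,a) → {A,E,F,I} and {C,D,G,H}.
The partition is now stable with 3 blocks: {A,E,F,I} | {B} | {C,D,G,H}.
The equivalence class containing E is {A,E,F,I}, of size 4.

4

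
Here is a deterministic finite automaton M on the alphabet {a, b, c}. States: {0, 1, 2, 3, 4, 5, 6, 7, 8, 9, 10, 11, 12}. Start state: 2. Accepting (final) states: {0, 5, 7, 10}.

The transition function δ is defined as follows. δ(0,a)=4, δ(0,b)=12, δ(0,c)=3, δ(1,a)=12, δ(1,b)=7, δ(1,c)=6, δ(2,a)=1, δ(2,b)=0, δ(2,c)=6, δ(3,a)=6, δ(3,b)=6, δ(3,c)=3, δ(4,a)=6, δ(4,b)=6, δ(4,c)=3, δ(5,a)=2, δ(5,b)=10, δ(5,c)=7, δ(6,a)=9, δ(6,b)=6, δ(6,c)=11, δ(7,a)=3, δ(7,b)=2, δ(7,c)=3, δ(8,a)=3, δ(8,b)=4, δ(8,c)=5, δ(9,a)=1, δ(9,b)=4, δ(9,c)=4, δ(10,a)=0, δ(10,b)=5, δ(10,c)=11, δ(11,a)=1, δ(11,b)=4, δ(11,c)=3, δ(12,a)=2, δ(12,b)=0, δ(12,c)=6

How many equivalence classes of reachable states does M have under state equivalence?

First remove the unreachable states {5,8,10}; 10 states remain.
P0 = {0,7} | {1,2,3,4,6,9,11,12}.
Split {1,2,3,4,6,9,11,12} by δ(·,b) → {3,4,6,9,11} and {1,2,12}.
Refine {3,4,6,9,11} on symbol a: members go to different blocks, giving {3,4,6} and {9,11}.
On input a, block {3,4,6} splits into {3,4} and {6}.
No further refinement is possible. Final partition (5 blocks): {0,7} | {3,4} | {1,2,12} | {9,11} | {6}.

5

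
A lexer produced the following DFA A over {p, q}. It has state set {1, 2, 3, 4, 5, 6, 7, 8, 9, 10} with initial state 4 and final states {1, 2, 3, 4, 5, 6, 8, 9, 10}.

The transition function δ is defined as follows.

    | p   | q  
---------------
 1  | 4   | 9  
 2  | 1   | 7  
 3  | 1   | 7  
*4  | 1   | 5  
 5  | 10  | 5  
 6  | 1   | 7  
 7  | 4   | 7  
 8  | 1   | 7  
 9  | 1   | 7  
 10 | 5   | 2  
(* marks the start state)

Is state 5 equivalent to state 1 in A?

First remove the unreachable states {3,6,8}; 7 states remain.
P0 = {1,2,4,5,9,10} | {7}.
Refine {1,2,4,5,9,10} on symbol q: members go to different blocks, giving {1,4,5,10} and {2,9}.
On input q, block {1,4,5,10} splits into {1,10} and {4,5}.
No further refinement is possible. Final partition (4 blocks): {1,10} | {7} | {2,9} | {4,5}.
5 and 1 end up in different blocks, so they are distinguishable. For instance, the string 'qq' is accepted from only 5.

No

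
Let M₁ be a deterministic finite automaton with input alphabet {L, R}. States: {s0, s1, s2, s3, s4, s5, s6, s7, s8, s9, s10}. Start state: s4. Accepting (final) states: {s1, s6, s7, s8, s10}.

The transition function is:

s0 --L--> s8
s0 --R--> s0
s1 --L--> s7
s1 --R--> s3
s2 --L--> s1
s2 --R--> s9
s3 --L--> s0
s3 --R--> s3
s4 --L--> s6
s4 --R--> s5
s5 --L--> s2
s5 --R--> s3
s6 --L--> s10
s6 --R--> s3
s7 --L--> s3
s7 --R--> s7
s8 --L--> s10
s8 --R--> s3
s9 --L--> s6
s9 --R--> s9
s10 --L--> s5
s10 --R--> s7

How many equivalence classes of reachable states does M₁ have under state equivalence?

Start with accepting vs non-accepting: {s1,s6,s7,s8,s10} | {s0,s2,s3,s4,s5,s9}.
Split {s1,s6,s7,s8,s10} by δ(·,L) → {s1,s6,s8} and {s7,s10}.
Refine {s0,s2,s3,s4,s5,s9} on symbol L: members go to different blocks, giving {s0,s2,s4,s9} and {s3,s5}.
Refine {s0,s2,s4,s9} on symbol R: members go to different blocks, giving {s0,s2,s9} and {s4}.
No further refinement is possible. Final partition (5 blocks): {s1,s6,s8} | {s0,s2,s9} | {s7,s10} | {s3,s5} | {s4}.

5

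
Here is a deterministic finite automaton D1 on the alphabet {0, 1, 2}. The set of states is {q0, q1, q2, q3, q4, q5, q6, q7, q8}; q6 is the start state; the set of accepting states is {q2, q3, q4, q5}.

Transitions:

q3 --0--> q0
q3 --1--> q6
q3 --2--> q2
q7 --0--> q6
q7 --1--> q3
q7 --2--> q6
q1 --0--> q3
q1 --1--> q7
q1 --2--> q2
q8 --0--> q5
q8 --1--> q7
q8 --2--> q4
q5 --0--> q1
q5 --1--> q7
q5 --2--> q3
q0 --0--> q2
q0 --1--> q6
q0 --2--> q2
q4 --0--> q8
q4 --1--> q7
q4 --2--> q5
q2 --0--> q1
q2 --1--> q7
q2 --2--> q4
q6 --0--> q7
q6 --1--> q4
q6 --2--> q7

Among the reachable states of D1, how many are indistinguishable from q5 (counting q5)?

Every state is reachable, so we keep all 9.
Start with accepting vs non-accepting: {q2,q3,q4,q5} | {q0,q1,q6,q7,q8}.
Refine {q0,q1,q6,q7,q8} on symbol 0: members go to different blocks, giving {q0,q1,q8} and {q6,q7}.
The partition is now stable with 3 blocks: {q2,q3,q4,q5} | {q0,q1,q8} | {q6,q7}.
The equivalence class containing q5 is {q2,q3,q4,q5}, of size 4.

4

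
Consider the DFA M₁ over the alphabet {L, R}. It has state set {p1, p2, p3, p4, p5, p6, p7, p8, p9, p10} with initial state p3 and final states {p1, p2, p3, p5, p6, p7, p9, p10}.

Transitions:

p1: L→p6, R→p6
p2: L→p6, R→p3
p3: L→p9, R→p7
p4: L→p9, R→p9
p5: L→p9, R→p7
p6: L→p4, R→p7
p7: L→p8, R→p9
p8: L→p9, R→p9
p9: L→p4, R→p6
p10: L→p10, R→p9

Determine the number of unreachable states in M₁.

4

BFS from p3 reaches {p3, p4, p6, p7, p8, p9}; the 4 state(s) p1, p2, p5, p10 are never visited.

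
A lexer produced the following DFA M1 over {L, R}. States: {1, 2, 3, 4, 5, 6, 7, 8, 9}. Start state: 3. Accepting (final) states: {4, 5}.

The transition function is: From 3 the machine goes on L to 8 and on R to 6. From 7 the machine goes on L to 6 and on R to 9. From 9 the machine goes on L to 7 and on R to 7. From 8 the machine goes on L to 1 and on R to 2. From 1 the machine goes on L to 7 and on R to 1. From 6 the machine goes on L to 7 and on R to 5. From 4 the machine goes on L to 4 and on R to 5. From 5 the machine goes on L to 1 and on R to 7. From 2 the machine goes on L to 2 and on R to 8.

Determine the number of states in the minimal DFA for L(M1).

8

Reachable states from the start: {1,2,3,5,6,7,8,9}. Unreachable: {4} — drop them.
Start with accepting vs non-accepting: {5} | {1,2,3,6,7,8,9}.
On input R, block {1,2,3,6,7,8,9} splits into {1,2,3,7,8,9} and {6}.
On input L, block {1,2,3,7,8,9} splits into {1,2,3,8,9} and {7}.
Split {1,2,3,8,9} by δ(·,L) → {2,3,8} and {1,9}.
Split {2,3,8} by δ(·,L) → {2,3} and {8}.
Refine {2,3} on symbol L: members go to different blocks, giving {2} and {3}.
Refine {1,9} on symbol R: members go to different blocks, giving {1} and {9}.
Stable partition: {5} | {2} | {6} | {7} | {1} | {8} | {3} | {9} — 8 equivalence classes.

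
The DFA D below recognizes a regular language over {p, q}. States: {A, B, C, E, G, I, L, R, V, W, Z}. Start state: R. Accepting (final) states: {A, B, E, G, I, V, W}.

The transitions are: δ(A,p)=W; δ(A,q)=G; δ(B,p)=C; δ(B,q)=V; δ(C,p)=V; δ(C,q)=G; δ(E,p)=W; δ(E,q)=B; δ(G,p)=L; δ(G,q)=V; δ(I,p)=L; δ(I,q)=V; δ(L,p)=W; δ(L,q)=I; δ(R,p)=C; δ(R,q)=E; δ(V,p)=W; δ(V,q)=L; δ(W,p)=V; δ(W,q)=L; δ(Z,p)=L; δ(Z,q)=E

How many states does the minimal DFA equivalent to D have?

Reachable states from the start: {B,C,E,G,I,L,R,V,W}. Unreachable: {A,Z} — drop them.
P0 = {B,E,G,I,V,W} | {C,L,R}.
Refine {B,E,G,I,V,W} on symbol p: members go to different blocks, giving {E,V,W} and {B,G,I}.
Refine {E,V,W} on symbol q: members go to different blocks, giving {V,W} and {E}.
On input p, block {C,L,R} splits into {C,L} and {R}.
The partition is now stable with 5 blocks: {V,W} | {C,L} | {B,G,I} | {E} | {R}.

5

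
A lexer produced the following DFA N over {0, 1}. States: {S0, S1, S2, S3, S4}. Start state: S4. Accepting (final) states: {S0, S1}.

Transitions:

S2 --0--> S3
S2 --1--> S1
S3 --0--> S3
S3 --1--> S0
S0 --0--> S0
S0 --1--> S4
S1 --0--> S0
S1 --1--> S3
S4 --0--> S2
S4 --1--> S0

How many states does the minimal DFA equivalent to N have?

Initial partition by acceptance: {S0,S1} | {S2,S3,S4}.
The partition is now stable with 2 blocks: {S0,S1} | {S2,S3,S4}.

2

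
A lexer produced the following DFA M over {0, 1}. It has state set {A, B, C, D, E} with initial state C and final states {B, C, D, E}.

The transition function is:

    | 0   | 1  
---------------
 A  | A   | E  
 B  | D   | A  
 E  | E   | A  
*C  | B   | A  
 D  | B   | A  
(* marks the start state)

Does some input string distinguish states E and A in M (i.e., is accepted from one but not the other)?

Yes

Start with accepting vs non-accepting: {B,C,D,E} | {A}.
The partition is now stable with 2 blocks: {B,C,D,E} | {A}.
E and A end up in different blocks, so they are distinguishable. For instance, the string 'ε' is accepted from only E.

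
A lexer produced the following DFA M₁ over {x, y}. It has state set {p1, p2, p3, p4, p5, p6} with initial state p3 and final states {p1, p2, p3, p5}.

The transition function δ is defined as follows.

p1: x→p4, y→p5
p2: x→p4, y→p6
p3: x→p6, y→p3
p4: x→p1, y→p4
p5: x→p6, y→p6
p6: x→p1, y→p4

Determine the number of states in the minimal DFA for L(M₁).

First remove the unreachable states {p2}; 5 states remain.
Initial partition by acceptance: {p1,p3,p5} | {p4,p6}.
Refine {p1,p3,p5} on symbol y: members go to different blocks, giving {p1,p3} and {p5}.
Refine {p1,p3} on symbol y: members go to different blocks, giving {p1} and {p3}.
Stable partition: {p1} | {p4,p6} | {p5} | {p3} — 4 equivalence classes.

4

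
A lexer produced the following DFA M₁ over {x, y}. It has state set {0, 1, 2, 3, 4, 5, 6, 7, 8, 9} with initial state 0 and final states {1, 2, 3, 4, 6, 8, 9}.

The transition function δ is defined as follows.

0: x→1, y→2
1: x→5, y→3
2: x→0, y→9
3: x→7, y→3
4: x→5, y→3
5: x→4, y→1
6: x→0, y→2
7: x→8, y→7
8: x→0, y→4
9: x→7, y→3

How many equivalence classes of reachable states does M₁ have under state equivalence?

5

States {6} cannot be reached from the start state, so discard them.
Initial partition by acceptance: {1,2,3,4,8,9} | {0,5,7}.
On input y, block {0,5,7} splits into {0,5} and {7}.
Refine {1,2,3,4,8,9} on symbol x: members go to different blocks, giving {1,2,4,8} and {3,9}.
On input y, block {1,2,4,8} splits into {1,2,4} and {8}.
Stable partition: {1,2,4} | {0,5} | {7} | {3,9} | {8} — 5 equivalence classes.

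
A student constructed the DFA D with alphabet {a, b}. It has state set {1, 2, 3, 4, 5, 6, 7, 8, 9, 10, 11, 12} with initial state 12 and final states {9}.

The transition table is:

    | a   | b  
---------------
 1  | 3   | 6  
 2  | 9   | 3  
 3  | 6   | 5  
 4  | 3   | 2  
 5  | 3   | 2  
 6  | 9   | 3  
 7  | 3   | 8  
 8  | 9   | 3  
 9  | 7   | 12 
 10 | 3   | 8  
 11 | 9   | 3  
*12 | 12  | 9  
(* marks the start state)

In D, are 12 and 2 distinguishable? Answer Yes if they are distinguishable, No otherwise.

First remove the unreachable states {1,4,10,11}; 8 states remain.
Start with accepting vs non-accepting: {9} | {2,3,5,6,7,8,12}.
Split {2,3,5,6,7,8,12} by δ(·,a) → {3,5,7,12} and {2,6,8}.
Refine {3,5,7,12} on symbol a: members go to different blocks, giving {5,7,12} and {3}.
Split {5,7,12} by δ(·,a) → {5,7} and {12}.
No further refinement is possible. Final partition (5 blocks): {9} | {5,7} | {2,6,8} | {3} | {12}.
12 and 2 end up in different blocks, so they are distinguishable. For instance, the string 'a' is accepted from only 2.

Yes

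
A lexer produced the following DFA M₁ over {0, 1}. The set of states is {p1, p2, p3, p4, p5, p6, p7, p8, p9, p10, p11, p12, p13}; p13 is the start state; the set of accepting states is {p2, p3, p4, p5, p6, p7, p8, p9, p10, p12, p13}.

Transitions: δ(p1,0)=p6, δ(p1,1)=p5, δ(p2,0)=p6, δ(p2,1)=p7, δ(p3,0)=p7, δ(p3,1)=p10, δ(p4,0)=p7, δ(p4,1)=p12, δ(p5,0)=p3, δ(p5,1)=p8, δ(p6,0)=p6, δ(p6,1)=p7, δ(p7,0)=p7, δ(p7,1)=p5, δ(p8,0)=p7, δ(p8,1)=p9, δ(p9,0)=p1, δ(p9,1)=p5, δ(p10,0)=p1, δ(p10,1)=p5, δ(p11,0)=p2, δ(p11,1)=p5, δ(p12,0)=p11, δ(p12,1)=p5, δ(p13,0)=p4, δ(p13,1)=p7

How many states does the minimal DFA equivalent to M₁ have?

Start with accepting vs non-accepting: {p2,p3,p4,p5,p6,p7,p8,p9,p10,p12,p13} | {p1,p11}.
Refine {p2,p3,p4,p5,p6,p7,p8,p9,p10,p12,p13} on symbol 0: members go to different blocks, giving {p2,p3,p4,p5,p6,p7,p8,p13} and {p9,p10,p12}.
Split {p2,p3,p4,p5,p6,p7,p8,p13} by δ(·,1) → {p2,p5,p6,p7,p13} and {p3,p4,p8}.
Refine {p2,p5,p6,p7,p13} on symbol 0: members go to different blocks, giving {p2,p6,p7} and {p5,p13}.
On input 1, block {p2,p6,p7} splits into {p2,p6} and {p7}.
On input 1, block {p5,p13} splits into {p5} and {p13}.
Stable partition: {p2,p6} | {p1,p11} | {p9,p10,p12} | {p3,p4,p8} | {p5} | {p7} | {p13} — 7 equivalence classes.

7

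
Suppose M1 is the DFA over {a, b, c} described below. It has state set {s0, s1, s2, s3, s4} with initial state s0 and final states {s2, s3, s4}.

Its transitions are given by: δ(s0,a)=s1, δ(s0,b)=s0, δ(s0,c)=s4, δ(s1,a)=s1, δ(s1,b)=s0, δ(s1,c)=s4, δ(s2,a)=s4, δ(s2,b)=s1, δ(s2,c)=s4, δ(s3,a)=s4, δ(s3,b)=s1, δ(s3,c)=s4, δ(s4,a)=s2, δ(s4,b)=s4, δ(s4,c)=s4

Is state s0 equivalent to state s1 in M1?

Yes

First remove the unreachable states {s3}; 4 states remain.
Initial partition by acceptance: {s2,s4} | {s0,s1}.
Refine {s2,s4} on symbol b: members go to different blocks, giving {s2} and {s4}.
Stable partition: {s2} | {s0,s1} | {s4} — 3 equivalence classes.
s0 and s1 lie in the same block of the stable partition, so they are equivalent — no string distinguishes them.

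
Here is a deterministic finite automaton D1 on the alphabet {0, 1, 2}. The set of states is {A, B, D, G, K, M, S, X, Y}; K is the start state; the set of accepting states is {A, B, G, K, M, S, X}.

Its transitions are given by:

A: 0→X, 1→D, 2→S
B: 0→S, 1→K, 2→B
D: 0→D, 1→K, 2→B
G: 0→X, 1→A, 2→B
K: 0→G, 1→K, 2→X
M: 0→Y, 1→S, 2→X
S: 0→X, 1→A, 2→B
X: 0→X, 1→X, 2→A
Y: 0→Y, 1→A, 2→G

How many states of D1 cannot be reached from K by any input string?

BFS from K reaches {A, B, D, G, K, S, X}; the 2 state(s) M, Y are never visited.

2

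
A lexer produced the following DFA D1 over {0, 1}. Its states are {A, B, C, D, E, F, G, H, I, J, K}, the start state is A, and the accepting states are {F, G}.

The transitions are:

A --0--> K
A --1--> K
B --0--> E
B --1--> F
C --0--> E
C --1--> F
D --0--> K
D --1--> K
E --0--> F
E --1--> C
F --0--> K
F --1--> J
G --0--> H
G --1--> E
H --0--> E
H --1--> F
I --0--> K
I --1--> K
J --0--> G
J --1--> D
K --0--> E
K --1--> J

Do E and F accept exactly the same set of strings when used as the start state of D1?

No

States {B,I} cannot be reached from the start state, so discard them.
Start with accepting vs non-accepting: {F,G} | {A,C,D,E,H,J,K}.
On input 0, block {A,C,D,E,H,J,K} splits into {A,C,D,H,K} and {E,J}.
On input 0, block {A,C,D,H,K} splits into {C,H,K} and {A,D}.
On input 1, block {C,H,K} splits into {C,H} and {K}.
Refine {F,G} on symbol 0: members go to different blocks, giving {F} and {G}.
Split {E,J} by δ(·,0) → {E} and {J}.
No further refinement is possible. Final partition (7 blocks): {F} | {C,H} | {E} | {A,D} | {K} | {G} | {J}.
E and F end up in different blocks, so they are distinguishable. For instance, the string 'ε' is accepted from only F.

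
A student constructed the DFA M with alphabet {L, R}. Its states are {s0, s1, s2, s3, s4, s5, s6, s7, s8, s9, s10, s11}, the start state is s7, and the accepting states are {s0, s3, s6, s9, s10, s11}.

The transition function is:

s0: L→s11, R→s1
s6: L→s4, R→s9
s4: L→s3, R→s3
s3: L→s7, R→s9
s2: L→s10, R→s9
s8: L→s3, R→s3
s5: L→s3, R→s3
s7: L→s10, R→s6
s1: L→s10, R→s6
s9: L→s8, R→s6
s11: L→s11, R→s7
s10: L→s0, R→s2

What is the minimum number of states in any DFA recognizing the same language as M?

First remove the unreachable states {s5}; 11 states remain.
Initial partition by acceptance: {s0,s3,s6,s9,s10,s11} | {s1,s2,s4,s7,s8}.
Split {s0,s3,s6,s9,s10,s11} by δ(·,L) → {s0,s10,s11} and {s3,s6,s9}.
Refine {s1,s2,s4,s7,s8} on symbol L: members go to different blocks, giving {s1,s2,s7} and {s4,s8}.
On input L, block {s3,s6,s9} splits into {s6,s9} and {s3}.
No further refinement is possible. Final partition (5 blocks): {s0,s10,s11} | {s1,s2,s7} | {s6,s9} | {s4,s8} | {s3}.

5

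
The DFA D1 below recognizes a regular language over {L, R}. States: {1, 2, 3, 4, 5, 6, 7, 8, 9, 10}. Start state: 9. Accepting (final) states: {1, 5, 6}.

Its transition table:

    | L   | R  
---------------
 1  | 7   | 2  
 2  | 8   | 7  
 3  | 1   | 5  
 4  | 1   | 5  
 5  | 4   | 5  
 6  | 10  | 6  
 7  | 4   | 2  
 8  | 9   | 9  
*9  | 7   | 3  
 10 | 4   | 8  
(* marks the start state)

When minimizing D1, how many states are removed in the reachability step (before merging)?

BFS from 9 reaches {1, 2, 3, 4, 5, 7, 8, 9}; the 2 state(s) 6, 10 are never visited.

2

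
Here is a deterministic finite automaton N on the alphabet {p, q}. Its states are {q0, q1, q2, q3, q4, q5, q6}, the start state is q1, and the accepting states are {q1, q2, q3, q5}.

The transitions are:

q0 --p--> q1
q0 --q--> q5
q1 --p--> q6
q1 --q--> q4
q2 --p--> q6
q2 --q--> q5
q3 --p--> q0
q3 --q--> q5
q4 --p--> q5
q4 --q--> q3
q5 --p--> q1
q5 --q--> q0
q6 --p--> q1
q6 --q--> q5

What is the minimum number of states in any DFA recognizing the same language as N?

States {q2} cannot be reached from the start state, so discard them.
P0 = {q1,q3,q5} | {q0,q4,q6}.
Split {q1,q3,q5} by δ(·,p) → {q1,q3} and {q5}.
Split {q1,q3} by δ(·,q) → {q1} and {q3}.
Refine {q0,q4,q6} on symbol p: members go to different blocks, giving {q0,q6} and {q4}.
Stable partition: {q1} | {q0,q6} | {q5} | {q3} | {q4} — 5 equivalence classes.

5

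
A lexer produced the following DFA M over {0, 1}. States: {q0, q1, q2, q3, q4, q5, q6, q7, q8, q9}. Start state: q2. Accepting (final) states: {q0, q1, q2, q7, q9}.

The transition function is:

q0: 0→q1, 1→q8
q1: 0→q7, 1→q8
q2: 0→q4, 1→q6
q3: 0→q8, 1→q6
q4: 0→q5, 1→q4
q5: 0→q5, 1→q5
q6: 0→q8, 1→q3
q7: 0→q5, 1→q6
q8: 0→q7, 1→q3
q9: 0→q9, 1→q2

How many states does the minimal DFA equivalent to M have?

4

States {q0,q1,q9} cannot be reached from the start state, so discard them.
Initial partition by acceptance: {q2,q7} | {q3,q4,q5,q6,q8}.
On input 0, block {q3,q4,q5,q6,q8} splits into {q3,q4,q5,q6} and {q8}.
On input 0, block {q3,q4,q5,q6} splits into {q3,q6} and {q4,q5}.
Stable partition: {q2,q7} | {q3,q6} | {q8} | {q4,q5} — 4 equivalence classes.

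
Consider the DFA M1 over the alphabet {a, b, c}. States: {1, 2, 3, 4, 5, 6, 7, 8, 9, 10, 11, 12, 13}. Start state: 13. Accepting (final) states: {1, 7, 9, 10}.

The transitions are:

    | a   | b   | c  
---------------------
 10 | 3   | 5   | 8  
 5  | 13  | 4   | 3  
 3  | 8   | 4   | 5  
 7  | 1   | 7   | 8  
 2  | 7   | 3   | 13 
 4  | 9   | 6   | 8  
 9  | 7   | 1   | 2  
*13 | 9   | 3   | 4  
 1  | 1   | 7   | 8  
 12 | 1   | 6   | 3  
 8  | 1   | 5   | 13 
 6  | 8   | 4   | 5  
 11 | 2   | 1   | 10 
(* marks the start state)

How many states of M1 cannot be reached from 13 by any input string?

No path from 13 leads to 10, 11, 12; the other 10 states are all reachable.

3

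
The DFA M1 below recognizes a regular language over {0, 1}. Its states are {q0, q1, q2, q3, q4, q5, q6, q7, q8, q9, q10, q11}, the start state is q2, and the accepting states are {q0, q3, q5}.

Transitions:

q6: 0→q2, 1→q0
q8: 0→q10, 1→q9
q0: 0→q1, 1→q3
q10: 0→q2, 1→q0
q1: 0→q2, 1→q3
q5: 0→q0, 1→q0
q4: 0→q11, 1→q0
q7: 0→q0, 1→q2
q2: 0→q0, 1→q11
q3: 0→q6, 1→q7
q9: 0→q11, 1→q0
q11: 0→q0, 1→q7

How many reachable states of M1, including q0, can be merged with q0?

1

First remove the unreachable states {q4,q5,q8,q9,q10}; 7 states remain.
P0 = {q0,q3} | {q1,q2,q6,q7,q11}.
On input 1, block {q0,q3} splits into {q0} and {q3}.
On input 0, block {q1,q2,q6,q7,q11} splits into {q2,q7,q11} and {q1,q6}.
Split {q1,q6} by δ(·,1) → {q1} and {q6}.
Stable partition: {q0} | {q2,q7,q11} | {q3} | {q1} | {q6} — 5 equivalence classes.
State q0 belongs to the block {q0}, which has 1 states.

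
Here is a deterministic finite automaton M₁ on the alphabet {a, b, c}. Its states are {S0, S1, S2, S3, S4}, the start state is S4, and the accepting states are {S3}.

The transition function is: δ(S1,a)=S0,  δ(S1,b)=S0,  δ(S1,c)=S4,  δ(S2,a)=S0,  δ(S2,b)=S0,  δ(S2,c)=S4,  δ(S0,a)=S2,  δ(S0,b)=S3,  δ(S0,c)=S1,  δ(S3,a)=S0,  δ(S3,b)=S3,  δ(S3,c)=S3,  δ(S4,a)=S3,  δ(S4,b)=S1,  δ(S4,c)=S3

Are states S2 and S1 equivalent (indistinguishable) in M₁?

Every state is reachable, so we keep all 5.
Initial partition by acceptance: {S3} | {S0,S1,S2,S4}.
On input a, block {S0,S1,S2,S4} splits into {S0,S1,S2} and {S4}.
Split {S0,S1,S2} by δ(·,b) → {S1,S2} and {S0}.
Stable partition: {S3} | {S1,S2} | {S4} | {S0} — 4 equivalence classes.
S2 and S1 lie in the same block of the stable partition, so they are equivalent — no string distinguishes them.

Yes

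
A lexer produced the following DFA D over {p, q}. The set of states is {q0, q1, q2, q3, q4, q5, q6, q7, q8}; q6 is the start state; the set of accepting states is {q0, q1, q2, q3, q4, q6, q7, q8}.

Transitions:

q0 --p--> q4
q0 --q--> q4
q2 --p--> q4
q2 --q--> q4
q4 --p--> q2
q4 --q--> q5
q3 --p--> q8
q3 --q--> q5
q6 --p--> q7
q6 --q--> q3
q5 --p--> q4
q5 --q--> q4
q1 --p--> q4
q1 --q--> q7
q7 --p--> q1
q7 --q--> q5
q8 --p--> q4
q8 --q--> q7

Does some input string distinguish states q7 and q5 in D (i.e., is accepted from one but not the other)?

Reachable states from the start: {q1,q2,q3,q4,q5,q6,q7,q8}. Unreachable: {q0} — drop them.
Initial partition by acceptance: {q1,q2,q3,q4,q6,q7,q8} | {q5}.
Split {q1,q2,q3,q4,q6,q7,q8} by δ(·,q) → {q1,q2,q6,q8} and {q3,q4,q7}.
Stable partition: {q1,q2,q6,q8} | {q5} | {q3,q4,q7} — 3 equivalence classes.
q7 and q5 end up in different blocks, so they are distinguishable. For instance, the string 'ε' is accepted from only q7.

Yes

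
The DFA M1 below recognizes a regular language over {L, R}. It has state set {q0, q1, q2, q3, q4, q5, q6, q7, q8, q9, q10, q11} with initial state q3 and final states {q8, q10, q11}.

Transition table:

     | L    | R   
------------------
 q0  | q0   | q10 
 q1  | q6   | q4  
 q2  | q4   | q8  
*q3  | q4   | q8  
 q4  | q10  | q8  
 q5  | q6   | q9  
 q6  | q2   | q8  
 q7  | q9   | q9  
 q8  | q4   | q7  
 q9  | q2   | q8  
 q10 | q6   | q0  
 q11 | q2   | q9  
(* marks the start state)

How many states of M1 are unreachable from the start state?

3

Starting at q3 and following transitions, the reachable set is {q0, q2, q3, q4, q6, q7, q8, q9, q10}. That leaves q1, q5, q11 unreachable — 3 in total.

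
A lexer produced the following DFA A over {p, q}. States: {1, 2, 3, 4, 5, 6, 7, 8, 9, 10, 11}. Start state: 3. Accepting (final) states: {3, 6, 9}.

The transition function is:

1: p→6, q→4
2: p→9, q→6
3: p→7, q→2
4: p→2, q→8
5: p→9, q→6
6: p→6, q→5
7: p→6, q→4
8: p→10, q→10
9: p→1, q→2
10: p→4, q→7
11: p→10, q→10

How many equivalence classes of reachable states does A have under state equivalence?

7

States {11} cannot be reached from the start state, so discard them.
Initial partition by acceptance: {3,6,9} | {1,2,4,5,7,8,10}.
Refine {3,6,9} on symbol p: members go to different blocks, giving {3,9} and {6}.
Refine {1,2,4,5,7,8,10} on symbol p: members go to different blocks, giving {4,8,10} and {1,7} and {2,5}.
Refine {4,8,10} on symbol p: members go to different blocks, giving {8,10} and {4}.
Refine {8,10} on symbol p: members go to different blocks, giving {8} and {10}.
Stable partition: {3,9} | {8} | {6} | {1,7} | {2,5} | {4} | {10} — 7 equivalence classes.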